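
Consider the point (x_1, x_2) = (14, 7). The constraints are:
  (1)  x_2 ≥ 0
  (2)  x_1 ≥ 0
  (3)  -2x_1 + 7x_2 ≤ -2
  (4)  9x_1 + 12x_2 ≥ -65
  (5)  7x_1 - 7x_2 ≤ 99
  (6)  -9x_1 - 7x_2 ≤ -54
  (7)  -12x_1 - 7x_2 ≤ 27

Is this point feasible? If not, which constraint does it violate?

Constraint (3): -2x_1 + 7x_2 = 21, which is not ≤ -2. All other constraints are satisfied.

not feasible — violates (3)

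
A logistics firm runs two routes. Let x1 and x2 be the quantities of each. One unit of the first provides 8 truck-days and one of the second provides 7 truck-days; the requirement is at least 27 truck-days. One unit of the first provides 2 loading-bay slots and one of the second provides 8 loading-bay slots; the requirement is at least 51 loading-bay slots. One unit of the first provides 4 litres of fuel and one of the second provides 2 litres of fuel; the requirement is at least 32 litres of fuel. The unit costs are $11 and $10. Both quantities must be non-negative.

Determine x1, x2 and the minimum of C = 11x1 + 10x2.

Vertices and C = 11x1 + 10x2:
  (0, 16) → C = 160
  (51/2, 0) → C = 561/2
  (11/2, 5) → C = 221/2
The feasible region is unbounded (it extends along (0, 1), (1, 0)), but C strictly increases along every unbounded feasible direction, so there is no improving ray and the minimum is attained at a vertex.

x1 = 11/2, x2 = 5, minimum C = 221/2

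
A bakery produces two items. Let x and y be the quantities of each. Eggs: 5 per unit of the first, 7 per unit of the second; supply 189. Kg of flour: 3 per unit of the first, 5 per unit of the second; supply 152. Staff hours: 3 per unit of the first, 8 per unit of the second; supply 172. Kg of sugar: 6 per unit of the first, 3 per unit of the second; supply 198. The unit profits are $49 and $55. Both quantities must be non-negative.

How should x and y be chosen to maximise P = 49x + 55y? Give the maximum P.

Vertices and P = 49x + 55y:
  (0, 0) → P = 0
  (0, 43/2) → P = 2365/2
  (33, 0) → P = 1617
  (308/19, 293/19) → P = 31207/19
  (91/3, 16/3) → P = 5339/3

x = 91/3, y = 16/3, maximum P = 5339/3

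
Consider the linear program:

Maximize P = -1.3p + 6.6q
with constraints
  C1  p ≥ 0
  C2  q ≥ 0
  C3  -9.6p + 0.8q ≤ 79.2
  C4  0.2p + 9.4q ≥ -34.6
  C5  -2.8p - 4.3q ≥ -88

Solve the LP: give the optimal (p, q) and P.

p = 0, q = 880/43, maximum P = 5808/43

Feasible corners and P = -1.3p + 6.6q:
  (0, 0) → P = 0
  (0, 880/43) → P = 5808/43
  (220/7, 0) → P = -286/7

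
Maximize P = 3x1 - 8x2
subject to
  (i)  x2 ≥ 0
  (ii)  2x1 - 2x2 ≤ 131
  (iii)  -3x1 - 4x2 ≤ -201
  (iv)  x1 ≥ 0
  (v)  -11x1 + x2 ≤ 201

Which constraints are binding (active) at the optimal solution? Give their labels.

Vertices and P = 3x1 - 8x2:
  (463/7, 9/14) → P = 1353/7
  (0, 201/4) → P = -402
  (0, 201) → P = -1608
The feasible region is unbounded (it extends along (1, 11), (1, 1)), but P strictly decreases along every unbounded feasible direction, so there is no improving ray and the maximum is attained at a vertex.

The maximum is at (463/7, 9/14). Substituting into each constraint, equality holds for (ii) and (iii); the remaining constraints have slack.

(ii) and (iii)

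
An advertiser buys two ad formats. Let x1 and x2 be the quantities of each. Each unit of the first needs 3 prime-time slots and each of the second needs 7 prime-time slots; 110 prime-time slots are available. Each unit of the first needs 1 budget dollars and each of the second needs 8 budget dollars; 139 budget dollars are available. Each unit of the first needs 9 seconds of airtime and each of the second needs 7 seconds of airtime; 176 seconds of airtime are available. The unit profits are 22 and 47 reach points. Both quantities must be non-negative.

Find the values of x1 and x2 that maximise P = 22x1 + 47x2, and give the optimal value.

The optimum lies where 3x1 + 7x2 = 110 and 9x1 + 7x2 = 176.
Solving simultaneously gives x1 = 11, x2 = 11.

x1 = 11, x2 = 11, maximum P = 759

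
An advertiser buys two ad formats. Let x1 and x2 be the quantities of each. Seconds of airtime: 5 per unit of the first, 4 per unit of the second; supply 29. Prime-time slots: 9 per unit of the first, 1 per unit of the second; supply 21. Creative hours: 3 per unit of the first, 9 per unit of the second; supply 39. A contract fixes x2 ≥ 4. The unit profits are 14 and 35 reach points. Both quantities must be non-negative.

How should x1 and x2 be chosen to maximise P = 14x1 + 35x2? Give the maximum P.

x1 = 1, x2 = 4, maximum P = 154

Extreme points and P = 14x1 + 35x2:
  (0, 13/3) → P = 455/3
  (0, 4) → P = 140
  (1, 4) → P = 154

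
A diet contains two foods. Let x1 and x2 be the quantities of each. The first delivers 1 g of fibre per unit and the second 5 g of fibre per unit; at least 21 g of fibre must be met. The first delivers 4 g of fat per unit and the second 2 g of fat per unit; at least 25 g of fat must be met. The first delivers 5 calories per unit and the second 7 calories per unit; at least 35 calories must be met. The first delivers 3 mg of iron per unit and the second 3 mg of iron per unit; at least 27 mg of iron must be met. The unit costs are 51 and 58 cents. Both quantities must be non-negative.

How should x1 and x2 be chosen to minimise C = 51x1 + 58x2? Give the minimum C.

x1 = 6, x2 = 3, minimum C = 480

Vertices and C = 51x1 + 58x2:
  (0, 25/2) → C = 725
  (21, 0) → C = 1071
  (6, 3) → C = 480
  (7/2, 11/2) → C = 995/2
The feasible region is unbounded (it extends along (0, 1), (1, 0)), but C strictly increases along every unbounded feasible direction, so there is no improving ray and the minimum is attained at a vertex.

At the optimal vertex, x1 + 5x2 = 21 and 3x1 + 3x2 = 27.
Solving simultaneously gives x1 = 6, x2 = 3.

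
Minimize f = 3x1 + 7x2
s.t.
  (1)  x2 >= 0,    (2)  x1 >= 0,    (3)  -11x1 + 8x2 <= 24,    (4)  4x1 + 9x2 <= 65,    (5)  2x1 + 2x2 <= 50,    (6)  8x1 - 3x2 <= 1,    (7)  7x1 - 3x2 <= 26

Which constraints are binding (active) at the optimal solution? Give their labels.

Corner points and f = 3x1 + 7x2:
  (0, 0) → f = 0
  (1/8, 0) → f = 3/8
  (0, 3) → f = 21
  (304/131, 811/131) → f = 6589/131
  (17/7, 43/7) → f = 352/7

The minimum is at (0, 0). Substituting into each constraint, equality holds for (1) and (2); the remaining constraints have slack.

(1) and (2)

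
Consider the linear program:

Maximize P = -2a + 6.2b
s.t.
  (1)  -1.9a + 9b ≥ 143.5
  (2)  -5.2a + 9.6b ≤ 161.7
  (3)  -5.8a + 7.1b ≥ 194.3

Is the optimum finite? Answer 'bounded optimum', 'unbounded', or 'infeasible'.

The boundaries -1.9a + 9b = 143.5 and -5.2a + 9.6b = 161.7 meet at (-185/68, 6271/408), but that point violates -5.8a + 7.1b ≥ 194.3. Every candidate vertex is excluded by some other constraint, so the feasible region is empty.

infeasible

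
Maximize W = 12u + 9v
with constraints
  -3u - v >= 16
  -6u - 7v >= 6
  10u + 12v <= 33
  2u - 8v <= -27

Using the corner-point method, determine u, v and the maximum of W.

u = -106/15, v = 26/5, maximum W = -38

Extreme points and W = 12u + 9v:
  (-106/15, 26/5) → W = -38
  (-155/26, 49/26) → W = -1419/26
  (-303/2, 129) → W = -657
The feasible region is unbounded (it extends along (-6, 5), (-4, -1)), but W strictly decreases along every unbounded feasible direction, so there is no improving ray and the maximum is attained at a vertex.

The optimum lies where -3u - v = 16 and -6u - 7v = 6.
Solving simultaneously gives u = -106/15, v = 26/5.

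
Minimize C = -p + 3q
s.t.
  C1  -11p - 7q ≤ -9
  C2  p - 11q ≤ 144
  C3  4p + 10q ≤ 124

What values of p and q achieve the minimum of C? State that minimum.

p = 1402/27, q = -226/27, minimum C = -2080/27

Corner points and C = -p + 3q:
  (1107/128, -1575/128) → C = -729/16
  (-389/41, 664/41) → C = 2381/41
  (1402/27, -226/27) → C = -2080/27

At the optimal vertex, p - 11q = 144 and 4p + 10q = 124.
Solving simultaneously gives p = 1402/27, q = -226/27.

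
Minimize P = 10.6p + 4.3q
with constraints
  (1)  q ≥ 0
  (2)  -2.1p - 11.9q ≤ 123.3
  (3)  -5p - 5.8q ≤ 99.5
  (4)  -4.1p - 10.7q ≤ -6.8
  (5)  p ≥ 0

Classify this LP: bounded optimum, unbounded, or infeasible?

bounded optimum

Feasible corners and P = 10.6p + 4.3q:
  (68/41, 0) → P = 3604/205
  (0, 68/107) → P = 1462/535
The feasible region has finitely many vertices and no improving ray; the minimum is 1462/535 at (0, 68/107).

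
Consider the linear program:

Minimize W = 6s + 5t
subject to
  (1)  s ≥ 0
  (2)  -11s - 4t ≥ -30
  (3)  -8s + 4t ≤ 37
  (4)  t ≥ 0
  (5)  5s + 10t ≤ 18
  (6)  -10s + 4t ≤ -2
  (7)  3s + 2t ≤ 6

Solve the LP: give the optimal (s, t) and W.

Feasible corners and W = 6s + 5t:
  (1/5, 0) → W = 6/5
  (2, 0) → W = 12
  (23/30, 17/12) → W = 701/60
  (6/5, 6/5) → W = 66/5

At the optimal vertex, t = 0 and -10s + 4t = -2.
Solving simultaneously gives s = 1/5, t = 0.

s = 1/5, t = 0, minimum W = 6/5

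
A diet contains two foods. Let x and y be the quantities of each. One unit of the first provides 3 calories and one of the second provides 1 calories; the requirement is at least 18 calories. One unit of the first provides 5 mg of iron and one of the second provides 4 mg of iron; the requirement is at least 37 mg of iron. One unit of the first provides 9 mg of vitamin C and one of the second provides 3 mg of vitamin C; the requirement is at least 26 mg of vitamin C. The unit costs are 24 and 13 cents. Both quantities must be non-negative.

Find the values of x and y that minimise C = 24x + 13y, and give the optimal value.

The feasible region is unbounded (it extends along (0, 1), (1, 0)), but C strictly increases along every unbounded feasible direction, so there is no improving ray and the minimum is attained at a vertex.

x = 5, y = 3, minimum C = 159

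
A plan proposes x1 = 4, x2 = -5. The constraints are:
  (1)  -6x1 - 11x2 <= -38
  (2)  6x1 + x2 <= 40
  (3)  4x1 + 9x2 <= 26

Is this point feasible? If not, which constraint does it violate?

not feasible — violates (1)

Constraint (1): -6x1 - 11x2 = 31, which is not ≤ -38. All other constraints are satisfied.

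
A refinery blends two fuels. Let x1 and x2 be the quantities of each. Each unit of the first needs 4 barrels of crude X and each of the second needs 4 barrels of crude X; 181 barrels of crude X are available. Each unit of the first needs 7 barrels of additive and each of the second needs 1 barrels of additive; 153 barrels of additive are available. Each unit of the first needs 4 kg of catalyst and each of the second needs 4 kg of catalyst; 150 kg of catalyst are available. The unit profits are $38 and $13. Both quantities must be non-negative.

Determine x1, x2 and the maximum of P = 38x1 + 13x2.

x1 = 77/4, x2 = 73/4, maximum P = 3875/4

Feasible corners and P = 38x1 + 13x2:
  (0, 0) → P = 0
  (0, 75/2) → P = 975/2
  (153/7, 0) → P = 5814/7
  (77/4, 73/4) → P = 3875/4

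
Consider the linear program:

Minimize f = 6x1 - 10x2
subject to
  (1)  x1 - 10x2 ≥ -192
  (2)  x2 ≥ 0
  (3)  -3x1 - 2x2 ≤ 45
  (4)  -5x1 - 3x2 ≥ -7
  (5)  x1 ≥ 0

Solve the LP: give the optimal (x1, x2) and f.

Corner points and f = 6x1 - 10x2:
  (7/5, 0) → f = 42/5
  (0, 0) → f = 0
  (0, 7/3) → f = -70/3

x1 = 0, x2 = 7/3, minimum f = -70/3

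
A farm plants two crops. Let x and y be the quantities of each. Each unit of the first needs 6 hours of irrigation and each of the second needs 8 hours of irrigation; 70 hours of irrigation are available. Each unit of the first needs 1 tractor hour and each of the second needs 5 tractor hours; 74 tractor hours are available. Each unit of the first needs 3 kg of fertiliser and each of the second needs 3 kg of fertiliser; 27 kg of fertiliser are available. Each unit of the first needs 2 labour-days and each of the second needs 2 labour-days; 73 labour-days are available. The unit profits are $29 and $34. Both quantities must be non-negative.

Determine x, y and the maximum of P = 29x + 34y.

x = 1, y = 8, maximum P = 301

Feasible corners and P = 29x + 34y:
  (0, 0) → P = 0
  (0, 35/4) → P = 595/2
  (9, 0) → P = 261
  (1, 8) → P = 301

At the optimal vertex, 6x + 8y = 70 and 3x + 3y = 27.
Solving simultaneously gives x = 1, y = 8.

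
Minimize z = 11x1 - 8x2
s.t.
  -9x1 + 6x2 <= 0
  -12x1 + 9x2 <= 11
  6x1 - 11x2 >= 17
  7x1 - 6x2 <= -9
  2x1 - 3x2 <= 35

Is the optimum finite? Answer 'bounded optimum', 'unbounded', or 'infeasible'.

infeasible

The boundaries -9x1 + 6x2 = 0 and -12x1 + 9x2 = 11 meet at (22/3, 11), but that point violates 6x1 - 11x2 ≥ 17. Every candidate vertex is excluded by some other constraint, so the feasible region is empty.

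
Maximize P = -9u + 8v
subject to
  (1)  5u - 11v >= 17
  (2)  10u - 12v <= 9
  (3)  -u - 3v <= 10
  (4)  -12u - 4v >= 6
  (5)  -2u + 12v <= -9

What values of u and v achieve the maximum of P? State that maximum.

Vertices and P = -9u + 8v:
  (-21/10, -5/2) → P = -11/10
  (-59/26, -67/26) → P = -5/26
  (-31/14, -109/42) → P = -5/6

u = -59/26, v = -67/26, maximum P = -5/26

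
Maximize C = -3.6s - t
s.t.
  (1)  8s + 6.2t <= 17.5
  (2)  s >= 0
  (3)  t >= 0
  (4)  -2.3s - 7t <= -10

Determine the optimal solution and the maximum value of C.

s = 0, t = 10/7, maximum C = -10/7

Extreme points and C = -3.6s - t:
  (0, 175/62) → C = -175/62
  (3025/2087, 3975/4174) → C = -25755/4174
  (0, 10/7) → C = -10/7

The binding constraints are s = 0 and -2.3s - 7t = -10.
Solving simultaneously gives s = 0, t = 10/7.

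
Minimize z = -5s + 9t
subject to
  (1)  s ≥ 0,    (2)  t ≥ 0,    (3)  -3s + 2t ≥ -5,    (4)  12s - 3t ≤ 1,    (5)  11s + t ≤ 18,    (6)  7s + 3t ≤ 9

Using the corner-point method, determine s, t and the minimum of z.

Corner points and z = -5s + 9t:
  (0, 0) → z = 0
  (0, 3) → z = 27
  (1/12, 0) → z = -5/12
  (10/19, 101/57) → z = 253/19

The binding constraints are t = 0 and 12s - 3t = 1.
Solving simultaneously gives s = 1/12, t = 0.

s = 1/12, t = 0, minimum z = -5/12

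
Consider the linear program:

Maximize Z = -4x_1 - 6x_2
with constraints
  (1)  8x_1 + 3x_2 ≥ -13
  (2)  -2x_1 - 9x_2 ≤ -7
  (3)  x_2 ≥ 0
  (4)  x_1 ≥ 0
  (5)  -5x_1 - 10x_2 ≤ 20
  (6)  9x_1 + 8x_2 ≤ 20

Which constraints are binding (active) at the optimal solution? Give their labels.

(2) and (4)

Extreme points and Z = -4x_1 - 6x_2:
  (0, 7/9) → Z = -14/3
  (124/65, 23/65) → Z = -634/65
  (0, 5/2) → Z = -15

The maximum is at (0, 7/9). Substituting into each constraint, equality holds for (2) and (4); the remaining constraints have slack.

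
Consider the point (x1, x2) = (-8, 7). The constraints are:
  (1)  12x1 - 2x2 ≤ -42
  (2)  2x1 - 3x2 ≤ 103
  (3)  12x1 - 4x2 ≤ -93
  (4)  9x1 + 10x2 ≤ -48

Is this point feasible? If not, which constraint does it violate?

not feasible — violates (4)

Constraint (4): 9x1 + 10x2 = -2, which is not ≤ -48. All other constraints are satisfied.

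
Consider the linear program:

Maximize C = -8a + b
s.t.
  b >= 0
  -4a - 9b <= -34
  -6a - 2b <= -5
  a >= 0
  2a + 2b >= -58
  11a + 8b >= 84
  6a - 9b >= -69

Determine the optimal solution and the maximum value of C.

a = 68/49, b = 421/49, maximum C = -123/49

The feasible region is unbounded (it extends along (3, 2), (1, 0)), but C strictly decreases along every unbounded feasible direction, so there is no improving ray and the maximum is attained at a vertex.

The binding constraints are 11a + 8b = 84 and 6a - 9b = -69.
Solving simultaneously gives a = 68/49, b = 421/49.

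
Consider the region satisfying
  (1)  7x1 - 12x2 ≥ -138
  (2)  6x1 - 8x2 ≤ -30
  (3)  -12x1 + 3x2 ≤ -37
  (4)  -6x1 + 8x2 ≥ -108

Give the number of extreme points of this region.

The feasible vertices (each the meet of two boundaries and inside every other half-plane) are:
  (93/2, 309/8)
  (286/41, 1915/123)
  (193/39, 97/13)

3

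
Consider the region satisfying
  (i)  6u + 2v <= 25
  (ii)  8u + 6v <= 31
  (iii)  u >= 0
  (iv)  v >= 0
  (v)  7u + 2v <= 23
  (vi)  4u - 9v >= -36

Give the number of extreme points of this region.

Pairwise boundary intersections that survive every other constraint:
  (38/13, 33/26)
  (21/32, 103/24)
  (0, 0)
  (0, 4)
  (23/7, 0)

5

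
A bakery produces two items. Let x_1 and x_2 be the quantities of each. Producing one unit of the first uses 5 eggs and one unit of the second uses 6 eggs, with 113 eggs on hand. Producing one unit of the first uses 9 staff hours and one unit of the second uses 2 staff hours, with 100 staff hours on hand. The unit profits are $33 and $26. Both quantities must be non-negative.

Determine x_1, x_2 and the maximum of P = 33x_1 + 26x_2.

x_1 = 17/2, x_2 = 47/4, maximum P = 586

Vertices and P = 33x_1 + 26x_2:
  (0, 0) → P = 0
  (0, 113/6) → P = 1469/3
  (100/9, 0) → P = 1100/3
  (17/2, 47/4) → P = 586

The optimum lies where 5x_1 + 6x_2 = 113 and 9x_1 + 2x_2 = 100.
Solving simultaneously gives x_1 = 17/2, x_2 = 47/4.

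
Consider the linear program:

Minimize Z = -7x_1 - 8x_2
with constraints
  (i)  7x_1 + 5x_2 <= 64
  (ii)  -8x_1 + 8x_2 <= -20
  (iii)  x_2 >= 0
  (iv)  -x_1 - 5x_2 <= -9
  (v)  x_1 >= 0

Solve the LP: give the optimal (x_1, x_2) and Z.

Extreme points and Z = -7x_1 - 8x_2:
  (51/8, 31/8) → Z = -605/8
  (64/7, 0) → Z = -64
  (43/12, 13/12) → Z = -135/4
  (9, 0) → Z = -63

x_1 = 51/8, x_2 = 31/8, minimum Z = -605/8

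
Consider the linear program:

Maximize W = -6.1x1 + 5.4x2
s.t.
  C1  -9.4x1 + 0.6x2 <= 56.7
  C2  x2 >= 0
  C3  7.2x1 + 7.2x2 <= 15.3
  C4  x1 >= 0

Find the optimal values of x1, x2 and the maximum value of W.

x1 = 0, x2 = 2.125, maximum W = 11.475

Extreme points and W = -6.1x1 + 5.4x2:
  (2.125, 0) → W = -12.9625
  (0, 0) → W = 0
  (0, 2.125) → W = 11.475

The binding constraints are 7.2x1 + 7.2x2 = 15.3 and x1 = 0.
Solving simultaneously gives x1 = 0, x2 = 2.125.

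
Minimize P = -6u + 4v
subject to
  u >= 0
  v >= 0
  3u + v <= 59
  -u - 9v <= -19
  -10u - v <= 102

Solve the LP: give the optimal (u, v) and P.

u = 59/3, v = 0, minimum P = -118

Extreme points and P = -6u + 4v:
  (0, 59) → P = 236
  (0, 19/9) → P = 76/9
  (59/3, 0) → P = -118
  (19, 0) → P = -114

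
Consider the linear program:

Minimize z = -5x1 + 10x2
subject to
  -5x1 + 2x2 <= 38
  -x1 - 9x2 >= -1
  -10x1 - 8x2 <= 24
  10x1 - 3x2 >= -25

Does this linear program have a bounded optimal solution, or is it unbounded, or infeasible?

From the feasible point (-74/31, 35/93), moving in the direction (8, -10) keeps every constraint satisfied while z decreases without bound.

unbounded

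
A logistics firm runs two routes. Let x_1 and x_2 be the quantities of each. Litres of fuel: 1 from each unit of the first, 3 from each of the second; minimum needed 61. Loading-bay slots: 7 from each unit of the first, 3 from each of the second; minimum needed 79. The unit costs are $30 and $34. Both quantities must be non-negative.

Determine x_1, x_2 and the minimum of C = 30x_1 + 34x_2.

x_1 = 3, x_2 = 58/3, minimum C = 2242/3

The feasible region is unbounded (it extends along (0, 1), (1, 0)), but C strictly increases along every unbounded feasible direction, so there is no improving ray and the minimum is attained at a vertex.

The binding constraints are x_1 + 3x_2 = 61 and 7x_1 + 3x_2 = 79.
Solving simultaneously gives x_1 = 3, x_2 = 58/3.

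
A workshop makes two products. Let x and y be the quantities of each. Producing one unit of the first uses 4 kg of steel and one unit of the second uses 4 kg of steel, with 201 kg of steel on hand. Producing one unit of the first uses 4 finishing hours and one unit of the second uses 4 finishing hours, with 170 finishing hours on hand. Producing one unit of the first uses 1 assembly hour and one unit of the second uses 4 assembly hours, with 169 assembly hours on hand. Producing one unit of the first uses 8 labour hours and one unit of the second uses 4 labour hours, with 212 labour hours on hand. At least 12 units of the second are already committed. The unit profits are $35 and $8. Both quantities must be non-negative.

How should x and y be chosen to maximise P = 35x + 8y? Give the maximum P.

x = 41/2, y = 12, maximum P = 1627/2

Extreme points and P = 35x + 8y:
  (0, 169/4) → P = 338
  (0, 12) → P = 96
  (1/3, 253/6) → P = 349
  (21/2, 32) → P = 1247/2
  (41/2, 12) → P = 1627/2

The optimum lies where 8x + 4y = 212 and y = 12.
Solving simultaneously gives x = 41/2, y = 12.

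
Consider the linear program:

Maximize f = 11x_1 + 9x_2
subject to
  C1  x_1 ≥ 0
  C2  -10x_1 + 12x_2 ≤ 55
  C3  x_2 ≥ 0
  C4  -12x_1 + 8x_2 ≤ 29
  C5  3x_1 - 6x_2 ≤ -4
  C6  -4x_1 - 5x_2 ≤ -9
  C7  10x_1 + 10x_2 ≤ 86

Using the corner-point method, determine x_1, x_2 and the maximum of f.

x_1 = 238/45, x_2 = 149/45, maximum f = 3959/45

Vertices and f = 11x_1 + 9x_2:
  (0, 29/8) → f = 261/8
  (0, 9/5) → f = 81/5
  (23/16, 185/32) → f = 2171/32
  (241/110, 141/22) → f = 4498/55
  (34/39, 43/39) → f = 761/39
  (238/45, 149/45) → f = 3959/45

The optimum lies where 3x_1 - 6x_2 = -4 and 10x_1 + 10x_2 = 86.
Solving simultaneously gives x_1 = 238/45, x_2 = 149/45.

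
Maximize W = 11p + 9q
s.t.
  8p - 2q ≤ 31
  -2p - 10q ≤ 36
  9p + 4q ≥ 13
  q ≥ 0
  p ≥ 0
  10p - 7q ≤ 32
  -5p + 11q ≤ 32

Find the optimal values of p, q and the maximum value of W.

p = 135/26, q = 137/26, maximum W = 1359/13

Extreme points and W = 11p + 9q:
  (17/4, 3/2) → W = 241/4
  (135/26, 137/26) → W = 1359/13
  (13/9, 0) → W = 143/9
  (15/119, 353/119) → W = 3342/119
  (16/5, 0) → W = 176/5

The binding constraints are 8p - 2q = 31 and -5p + 11q = 32.
Solving simultaneously gives p = 135/26, q = 137/26.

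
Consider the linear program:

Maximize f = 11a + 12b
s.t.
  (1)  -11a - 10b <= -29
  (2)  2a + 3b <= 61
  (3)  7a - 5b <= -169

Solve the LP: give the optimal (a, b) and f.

Vertices and f = 11a + 12b:
  (-523/13, 613/13) → f = 1603/13
  (-309/25, 2062/125) → f = 7749/125
  (-202/31, 765/31) → f = 6958/31

a = -202/31, b = 765/31, maximum f = 6958/31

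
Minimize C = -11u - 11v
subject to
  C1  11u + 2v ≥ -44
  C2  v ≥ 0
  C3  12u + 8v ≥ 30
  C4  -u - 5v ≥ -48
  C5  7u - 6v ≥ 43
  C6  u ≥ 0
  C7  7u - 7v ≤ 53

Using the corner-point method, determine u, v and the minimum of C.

u = 601/42, v = 283/42, minimum C = -4862/21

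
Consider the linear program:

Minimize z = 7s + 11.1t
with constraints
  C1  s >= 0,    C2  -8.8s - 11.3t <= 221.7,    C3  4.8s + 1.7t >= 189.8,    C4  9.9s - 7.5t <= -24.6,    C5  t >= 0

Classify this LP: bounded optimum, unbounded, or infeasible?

bounded optimum

Extreme points and z = 7s + 11.1t:
  (0, 1898/17) → z = 105339/85
  (15352/587, 22190/587) → z = 353773/587
The feasible region has finitely many vertices and no improving ray; the minimum is 353773/587 at (15352/587, 22190/587).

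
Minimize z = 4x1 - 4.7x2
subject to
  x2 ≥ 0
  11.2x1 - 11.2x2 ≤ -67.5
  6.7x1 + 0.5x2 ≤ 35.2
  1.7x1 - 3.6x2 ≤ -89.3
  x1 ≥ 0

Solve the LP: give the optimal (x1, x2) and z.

Extreme points and z = 4x1 - 4.7x2:
  (8207/2497, 65815/2497) → z = -553005/4994
  (0, 352/5) → z = -8272/25
  (0, 893/36) → z = -41971/360

At the optimal vertex, 6.7x1 + 0.5x2 = 35.2 and x1 = 0.
Solving simultaneously gives x1 = 0, x2 = 352/5.

x1 = 0, x2 = 70.4, minimum z = -330.88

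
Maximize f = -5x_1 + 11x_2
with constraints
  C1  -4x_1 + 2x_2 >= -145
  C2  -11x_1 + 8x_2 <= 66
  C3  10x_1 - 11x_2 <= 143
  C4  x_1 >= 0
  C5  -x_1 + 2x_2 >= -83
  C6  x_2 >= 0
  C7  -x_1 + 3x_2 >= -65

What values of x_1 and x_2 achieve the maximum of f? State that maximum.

x_1 = 646/5, x_2 = 1859/10, maximum f = 13989/10

Feasible corners and f = -5x_1 + 11x_2:
  (646/5, 1859/10) → f = 13989/10
  (1309/24, 439/12) → f = 3113/24
  (0, 33/4) → f = 363/4
  (143/10, 0) → f = -143/2
  (0, 0) → f = 0

The binding constraints are -4x_1 + 2x_2 = -145 and -11x_1 + 8x_2 = 66.
Solving simultaneously gives x_1 = 646/5, x_2 = 1859/10.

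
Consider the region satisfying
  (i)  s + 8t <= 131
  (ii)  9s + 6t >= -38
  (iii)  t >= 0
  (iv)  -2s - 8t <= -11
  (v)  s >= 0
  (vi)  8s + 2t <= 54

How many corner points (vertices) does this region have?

Pairwise boundary intersections that survive every other constraint:
  (0, 131/8)
  (85/31, 497/31)
  (11/2, 0)
  (27/4, 0)
  (0, 11/8)

5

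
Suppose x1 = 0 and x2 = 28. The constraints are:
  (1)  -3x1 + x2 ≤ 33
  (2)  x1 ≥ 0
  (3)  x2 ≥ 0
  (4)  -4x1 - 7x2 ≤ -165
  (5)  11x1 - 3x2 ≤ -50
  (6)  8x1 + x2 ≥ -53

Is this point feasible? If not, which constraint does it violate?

(1): 28 ≤ 33 ✓
(2): 0 ≥ 0 ✓
(3): 28 ≥ 0 ✓
(4): -196 ≤ -165 ✓
(5): -84 ≤ -50 ✓
(6): 28 ≥ -53 ✓

feasible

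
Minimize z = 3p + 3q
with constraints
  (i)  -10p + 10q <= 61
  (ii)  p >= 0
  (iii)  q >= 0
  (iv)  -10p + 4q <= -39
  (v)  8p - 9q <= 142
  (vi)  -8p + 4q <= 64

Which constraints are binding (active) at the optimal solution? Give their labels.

(iii) and (iv)

Vertices and z = 3p + 3q:
  (317/30, 50/3) → z = 817/10
  (39/10, 0) → z = 117/10
  (71/4, 0) → z = 213/4
The feasible region is unbounded (it extends along (1, 1), (9, 8)), but z strictly increases along every unbounded feasible direction, so there is no improving ray and the minimum is attained at a vertex.

The minimum is at (39/10, 0). Substituting into each constraint, equality holds for (iii) and (iv); the remaining constraints have slack.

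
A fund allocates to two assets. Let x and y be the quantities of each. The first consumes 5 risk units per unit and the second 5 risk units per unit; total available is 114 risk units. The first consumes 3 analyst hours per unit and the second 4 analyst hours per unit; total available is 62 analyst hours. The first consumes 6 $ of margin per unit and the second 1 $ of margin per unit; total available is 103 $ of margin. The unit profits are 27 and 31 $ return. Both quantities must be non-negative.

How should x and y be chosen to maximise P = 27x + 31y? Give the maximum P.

Extreme points and P = 27x + 31y:
  (0, 0) → P = 0
  (0, 31/2) → P = 961/2
  (103/6, 0) → P = 927/2
  (50/3, 3) → P = 543

The binding constraints are 3x + 4y = 62 and 6x + y = 103.
Solving simultaneously gives x = 50/3, y = 3.

x = 50/3, y = 3, maximum P = 543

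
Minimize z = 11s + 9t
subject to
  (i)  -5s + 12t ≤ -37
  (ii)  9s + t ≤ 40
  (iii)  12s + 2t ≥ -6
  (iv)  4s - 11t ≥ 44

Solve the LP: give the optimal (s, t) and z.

Extreme points and z = 11s + 9t:
  (43/3, -89) → z = -1930/3
  (484/103, -236/103) → z = 3200/103
  (11/70, -138/35) → z = -2363/70

s = 43/3, t = -89, minimum z = -1930/3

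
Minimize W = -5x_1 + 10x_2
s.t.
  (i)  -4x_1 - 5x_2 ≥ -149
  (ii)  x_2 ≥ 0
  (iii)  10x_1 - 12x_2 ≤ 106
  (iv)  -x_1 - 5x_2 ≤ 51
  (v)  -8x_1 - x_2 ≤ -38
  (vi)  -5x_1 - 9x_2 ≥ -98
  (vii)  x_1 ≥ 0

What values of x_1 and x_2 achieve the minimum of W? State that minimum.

Feasible corners and W = -5x_1 + 10x_2:
  (53/5, 0) → W = -53
  (19/4, 0) → W = -95/4
  (71/5, 3) → W = -41
  (244/67, 594/67) → W = 4720/67

x_1 = 53/5, x_2 = 0, minimum W = -53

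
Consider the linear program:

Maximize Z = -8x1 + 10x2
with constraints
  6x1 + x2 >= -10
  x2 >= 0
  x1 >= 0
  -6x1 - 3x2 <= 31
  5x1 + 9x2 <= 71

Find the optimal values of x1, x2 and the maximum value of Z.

Corner points and Z = -8x1 + 10x2:
  (0, 0) → Z = 0
  (71/5, 0) → Z = -568/5
  (0, 71/9) → Z = 710/9

The optimum lies where x1 = 0 and 5x1 + 9x2 = 71.
Solving simultaneously gives x1 = 0, x2 = 71/9.

x1 = 0, x2 = 71/9, maximum Z = 710/9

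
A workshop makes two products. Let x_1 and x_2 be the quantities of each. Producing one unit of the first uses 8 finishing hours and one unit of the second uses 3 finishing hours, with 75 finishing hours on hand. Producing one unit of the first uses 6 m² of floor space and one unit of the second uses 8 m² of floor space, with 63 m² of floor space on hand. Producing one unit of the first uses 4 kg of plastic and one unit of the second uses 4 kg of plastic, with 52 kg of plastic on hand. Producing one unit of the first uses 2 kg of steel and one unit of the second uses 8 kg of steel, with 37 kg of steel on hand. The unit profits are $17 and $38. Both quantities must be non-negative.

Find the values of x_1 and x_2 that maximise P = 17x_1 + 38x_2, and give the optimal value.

Extreme points and P = 17x_1 + 38x_2:
  (0, 0) → P = 0
  (0, 37/8) → P = 703/4
  (75/8, 0) → P = 1275/8
  (411/46, 27/23) → P = 393/2
  (13/2, 3) → P = 449/2

x_1 = 13/2, x_2 = 3, maximum P = 449/2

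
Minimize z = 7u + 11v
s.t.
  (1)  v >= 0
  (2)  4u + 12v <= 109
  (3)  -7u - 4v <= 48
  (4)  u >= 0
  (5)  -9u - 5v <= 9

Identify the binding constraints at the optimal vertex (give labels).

Corner points and z = 7u + 11v:
  (109/4, 0) → z = 763/4
  (0, 0) → z = 0
  (0, 109/12) → z = 1199/12

The minimum is at (0, 0). Substituting into each constraint, equality holds for (1) and (4); the remaining constraints have slack.

(1) and (4)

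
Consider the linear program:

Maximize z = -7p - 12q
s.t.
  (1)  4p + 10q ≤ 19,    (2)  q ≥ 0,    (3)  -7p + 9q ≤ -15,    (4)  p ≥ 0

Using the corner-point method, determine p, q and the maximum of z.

Corner points and z = -7p - 12q:
  (19/4, 0) → z = -133/4
  (321/106, 73/106) → z = -3123/106
  (15/7, 0) → z = -15

p = 15/7, q = 0, maximum z = -15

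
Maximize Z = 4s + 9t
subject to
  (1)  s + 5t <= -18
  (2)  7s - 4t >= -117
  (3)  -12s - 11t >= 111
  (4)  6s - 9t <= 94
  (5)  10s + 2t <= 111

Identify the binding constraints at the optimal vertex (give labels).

(1) and (3)

Vertices and Z = 4s + 9t:
  (-219/13, -3/13) → Z = -903/13
  (-51/7, -15/7) → Z = -339/7
  (-1429/39, -1360/39) → Z = -17956/39
  (35/174, -299/29) → Z = -8003/87

The maximum is at (-51/7, -15/7). Substituting into each constraint, equality holds for (1) and (3); the remaining constraints have slack.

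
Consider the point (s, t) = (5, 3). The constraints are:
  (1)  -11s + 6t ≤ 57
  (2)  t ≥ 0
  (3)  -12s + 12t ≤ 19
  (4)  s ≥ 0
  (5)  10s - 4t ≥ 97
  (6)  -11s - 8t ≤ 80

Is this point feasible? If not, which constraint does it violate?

Constraint (5): 10s - 4t = 38, which is not ≥ 97. All other constraints are satisfied.

not feasible — violates (5)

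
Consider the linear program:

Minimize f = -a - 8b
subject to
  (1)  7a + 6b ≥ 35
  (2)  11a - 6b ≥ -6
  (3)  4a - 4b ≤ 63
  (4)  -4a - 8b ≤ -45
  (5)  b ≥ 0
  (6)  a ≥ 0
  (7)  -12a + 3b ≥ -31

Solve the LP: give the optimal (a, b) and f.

At the optimal vertex, 11a - 6b = -6 and -12a + 3b = -31.
Solving simultaneously gives a = 68/13, b = 413/39.

a = 68/13, b = 413/39, minimum f = -3508/39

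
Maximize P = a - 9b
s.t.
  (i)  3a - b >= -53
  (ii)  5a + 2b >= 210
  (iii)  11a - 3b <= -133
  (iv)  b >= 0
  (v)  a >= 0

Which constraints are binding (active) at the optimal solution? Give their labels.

Feasible corners and P = a - 9b:
  (104/11, 895/11) → P = -7951/11
  (13, 92) → P = -815
  (364/37, 2975/37) → P = -26411/37

The maximum is at (364/37, 2975/37). Substituting into each constraint, equality holds for (ii) and (iii); the remaining constraints have slack.

(ii) and (iii)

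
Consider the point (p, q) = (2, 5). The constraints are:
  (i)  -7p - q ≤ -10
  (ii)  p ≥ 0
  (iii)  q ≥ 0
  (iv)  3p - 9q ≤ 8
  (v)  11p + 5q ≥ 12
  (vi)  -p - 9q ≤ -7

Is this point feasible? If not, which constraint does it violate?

feasible

(i): -19 ≤ -10 ✓
(ii): 2 ≥ 0 ✓
(iii): 5 ≥ 0 ✓
(iv): -39 ≤ 8 ✓
(v): 47 ≥ 12 ✓
(vi): -47 ≤ -7 ✓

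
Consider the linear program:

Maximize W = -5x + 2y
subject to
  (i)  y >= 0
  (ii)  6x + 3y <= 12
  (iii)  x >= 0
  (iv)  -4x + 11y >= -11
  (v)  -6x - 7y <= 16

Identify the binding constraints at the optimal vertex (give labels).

(ii) and (iii)

Feasible corners and W = -5x + 2y:
  (2, 0) → W = -10
  (0, 0) → W = 0
  (0, 4) → W = 8

The maximum is at (0, 4). Substituting into each constraint, equality holds for (ii) and (iii); the remaining constraints have slack.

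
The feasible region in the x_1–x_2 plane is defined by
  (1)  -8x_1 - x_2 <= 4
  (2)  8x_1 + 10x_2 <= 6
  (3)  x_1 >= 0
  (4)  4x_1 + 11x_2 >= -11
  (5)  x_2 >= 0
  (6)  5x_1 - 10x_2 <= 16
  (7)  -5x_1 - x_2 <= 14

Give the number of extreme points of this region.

Intersecting each pair of boundary lines and keeping only the points that satisfy every inequality leaves:
  (0, 3/5)
  (3/4, 0)
  (0, 0)

3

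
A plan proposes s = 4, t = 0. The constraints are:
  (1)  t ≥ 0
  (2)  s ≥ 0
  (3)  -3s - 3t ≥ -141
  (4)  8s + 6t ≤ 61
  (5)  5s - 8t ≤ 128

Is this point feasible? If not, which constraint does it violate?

feasible

(1): 0 ≥ 0 ✓
(2): 4 ≥ 0 ✓
(3): -12 ≥ -141 ✓
(4): 32 ≤ 61 ✓
(5): 20 ≤ 128 ✓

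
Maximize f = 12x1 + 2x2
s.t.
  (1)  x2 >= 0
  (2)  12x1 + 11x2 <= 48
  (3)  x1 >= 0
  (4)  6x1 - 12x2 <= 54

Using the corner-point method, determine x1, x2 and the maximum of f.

x1 = 4, x2 = 0, maximum f = 48

Feasible corners and f = 12x1 + 2x2:
  (4, 0) → f = 48
  (0, 0) → f = 0
  (0, 48/11) → f = 96/11

At the optimal vertex, x2 = 0 and 12x1 + 11x2 = 48.
Solving simultaneously gives x1 = 4, x2 = 0.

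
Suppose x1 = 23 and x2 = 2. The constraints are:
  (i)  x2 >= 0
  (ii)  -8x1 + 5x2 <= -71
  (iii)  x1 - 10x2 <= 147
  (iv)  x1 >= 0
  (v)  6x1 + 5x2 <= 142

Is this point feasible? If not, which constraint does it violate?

not feasible — violates (v)

Constraint (v): 6x1 + 5x2 = 148, which is not ≤ 142. All other constraints are satisfied.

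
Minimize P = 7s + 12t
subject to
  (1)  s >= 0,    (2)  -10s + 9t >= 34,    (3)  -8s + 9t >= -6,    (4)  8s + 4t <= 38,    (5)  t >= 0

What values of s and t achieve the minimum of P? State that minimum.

At the optimal vertex, s = 0 and -10s + 9t = 34.
Solving simultaneously gives s = 0, t = 34/9.

s = 0, t = 34/9, minimum P = 136/3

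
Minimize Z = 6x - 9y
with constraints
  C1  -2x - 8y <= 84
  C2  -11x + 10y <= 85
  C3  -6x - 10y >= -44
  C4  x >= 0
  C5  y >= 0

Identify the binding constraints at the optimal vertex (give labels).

C3 and C4

Corner points and Z = 6x - 9y:
  (0, 22/5) → Z = -198/5
  (22/3, 0) → Z = 44
  (0, 0) → Z = 0

The minimum is at (0, 22/5). Substituting into each constraint, equality holds for C3 and C4; the remaining constraints have slack.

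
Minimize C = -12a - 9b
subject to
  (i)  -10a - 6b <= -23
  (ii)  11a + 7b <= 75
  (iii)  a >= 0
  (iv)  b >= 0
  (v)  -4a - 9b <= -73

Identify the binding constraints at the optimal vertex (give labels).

(ii) and (iii)

Corner points and C = -12a - 9b:
  (0, 75/7) → C = -675/7
  (164/71, 503/71) → C = -6495/71
  (0, 73/9) → C = -73

The minimum is at (0, 75/7). Substituting into each constraint, equality holds for (ii) and (iii); the remaining constraints have slack.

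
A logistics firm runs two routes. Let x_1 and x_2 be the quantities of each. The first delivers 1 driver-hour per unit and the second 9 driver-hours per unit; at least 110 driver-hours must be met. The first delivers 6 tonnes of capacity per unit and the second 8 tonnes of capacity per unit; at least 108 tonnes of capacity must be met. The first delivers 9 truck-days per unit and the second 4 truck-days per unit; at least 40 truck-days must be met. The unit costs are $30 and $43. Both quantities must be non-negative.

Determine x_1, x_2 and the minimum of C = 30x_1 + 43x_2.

Vertices and C = 30x_1 + 43x_2:
  (0, 27/2) → C = 1161/2
  (110, 0) → C = 3300
  (2, 12) → C = 576
The feasible region is unbounded (it extends along (0, 1), (1, 0)), but C strictly increases along every unbounded feasible direction, so there is no improving ray and the minimum is attained at a vertex.

The binding constraints are x_1 + 9x_2 = 110 and 6x_1 + 8x_2 = 108.
Solving simultaneously gives x_1 = 2, x_2 = 12.

x_1 = 2, x_2 = 12, minimum C = 576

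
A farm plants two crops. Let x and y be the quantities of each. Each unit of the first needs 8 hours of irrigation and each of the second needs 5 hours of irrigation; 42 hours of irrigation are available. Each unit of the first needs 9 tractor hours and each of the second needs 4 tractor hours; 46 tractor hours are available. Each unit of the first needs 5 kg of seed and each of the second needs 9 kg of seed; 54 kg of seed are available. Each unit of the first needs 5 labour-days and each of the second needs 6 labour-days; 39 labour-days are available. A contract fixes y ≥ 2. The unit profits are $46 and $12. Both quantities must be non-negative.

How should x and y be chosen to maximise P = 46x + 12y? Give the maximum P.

x = 4, y = 2, maximum P = 208

Vertices and P = 46x + 12y:
  (0, 6) → P = 72
  (0, 2) → P = 24
  (57/23, 102/23) → P = 3846/23
  (4, 2) → P = 208
  (9/5, 5) → P = 714/5

At the optimal vertex, 8x + 5y = 42 and y = 2.
Solving simultaneously gives x = 4, y = 2.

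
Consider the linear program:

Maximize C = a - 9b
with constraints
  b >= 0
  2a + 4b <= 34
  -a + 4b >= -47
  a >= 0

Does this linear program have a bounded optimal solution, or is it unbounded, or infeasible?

Vertices and C = a - 9b:
  (17, 0) → C = 17
  (0, 0) → C = 0
  (0, 17/2) → C = -153/2
The feasible region has finitely many vertices and no improving ray; the maximum is 17 at (17, 0).

bounded optimum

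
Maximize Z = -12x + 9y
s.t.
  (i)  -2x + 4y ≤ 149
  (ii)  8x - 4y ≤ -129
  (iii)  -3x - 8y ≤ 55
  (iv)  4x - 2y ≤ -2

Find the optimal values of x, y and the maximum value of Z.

Vertices and Z = -12x + 9y:
  (10/3, 467/12) → Z = 1241/4
  (-353/7, 337/28) → Z = 19977/28
  (-313/19, -53/76) → Z = 14547/76

The optimum lies where -2x + 4y = 149 and -3x - 8y = 55.
Solving simultaneously gives x = -353/7, y = 337/28.

x = -353/7, y = 337/28, maximum Z = 19977/28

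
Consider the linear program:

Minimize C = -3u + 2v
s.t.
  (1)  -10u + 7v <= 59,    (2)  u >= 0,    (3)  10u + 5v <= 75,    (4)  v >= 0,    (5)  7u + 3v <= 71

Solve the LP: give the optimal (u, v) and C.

Vertices and C = -3u + 2v:
  (0, 59/7) → C = 118/7
  (23/12, 67/6) → C = 199/12
  (0, 0) → C = 0
  (15/2, 0) → C = -45/2

At the optimal vertex, 10u + 5v = 75 and v = 0.
Solving simultaneously gives u = 15/2, v = 0.

u = 15/2, v = 0, minimum C = -45/2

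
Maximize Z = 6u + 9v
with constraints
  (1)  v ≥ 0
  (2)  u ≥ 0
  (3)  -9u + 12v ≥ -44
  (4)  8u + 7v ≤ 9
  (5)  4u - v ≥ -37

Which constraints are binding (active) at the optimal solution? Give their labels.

(2) and (4)

Vertices and Z = 6u + 9v:
  (0, 0) → Z = 0
  (9/8, 0) → Z = 27/4
  (0, 9/7) → Z = 81/7

The maximum is at (0, 9/7). Substituting into each constraint, equality holds for (2) and (4); the remaining constraints have slack.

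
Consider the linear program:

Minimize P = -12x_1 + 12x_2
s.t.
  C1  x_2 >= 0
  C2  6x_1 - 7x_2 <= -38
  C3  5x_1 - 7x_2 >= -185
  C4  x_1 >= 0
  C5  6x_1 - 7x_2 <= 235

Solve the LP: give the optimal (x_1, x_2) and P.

Feasible corners and P = -12x_1 + 12x_2:
  (147, 920/7) → P = -1308/7
  (0, 38/7) → P = 456/7
  (0, 185/7) → P = 2220/7

The binding constraints are 6x_1 - 7x_2 = -38 and 5x_1 - 7x_2 = -185.
Solving simultaneously gives x_1 = 147, x_2 = 920/7.

x_1 = 147, x_2 = 920/7, minimum P = -1308/7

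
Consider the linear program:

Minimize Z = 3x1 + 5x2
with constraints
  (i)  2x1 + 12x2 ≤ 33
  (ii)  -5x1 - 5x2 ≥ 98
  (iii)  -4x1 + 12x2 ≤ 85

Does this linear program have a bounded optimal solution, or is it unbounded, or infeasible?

From the feasible point (-1601/80, 33/80), moving in the direction (5, -5) keeps every constraint satisfied while Z decreases without bound.

unbounded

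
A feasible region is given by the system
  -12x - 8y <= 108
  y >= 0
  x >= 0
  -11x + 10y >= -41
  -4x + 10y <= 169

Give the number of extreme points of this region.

4

The feasible vertices (each the meet of two boundaries and inside every other half-plane) are:
  (0, 0)
  (41/11, 0)
  (0, 169/10)
  (30, 289/10)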